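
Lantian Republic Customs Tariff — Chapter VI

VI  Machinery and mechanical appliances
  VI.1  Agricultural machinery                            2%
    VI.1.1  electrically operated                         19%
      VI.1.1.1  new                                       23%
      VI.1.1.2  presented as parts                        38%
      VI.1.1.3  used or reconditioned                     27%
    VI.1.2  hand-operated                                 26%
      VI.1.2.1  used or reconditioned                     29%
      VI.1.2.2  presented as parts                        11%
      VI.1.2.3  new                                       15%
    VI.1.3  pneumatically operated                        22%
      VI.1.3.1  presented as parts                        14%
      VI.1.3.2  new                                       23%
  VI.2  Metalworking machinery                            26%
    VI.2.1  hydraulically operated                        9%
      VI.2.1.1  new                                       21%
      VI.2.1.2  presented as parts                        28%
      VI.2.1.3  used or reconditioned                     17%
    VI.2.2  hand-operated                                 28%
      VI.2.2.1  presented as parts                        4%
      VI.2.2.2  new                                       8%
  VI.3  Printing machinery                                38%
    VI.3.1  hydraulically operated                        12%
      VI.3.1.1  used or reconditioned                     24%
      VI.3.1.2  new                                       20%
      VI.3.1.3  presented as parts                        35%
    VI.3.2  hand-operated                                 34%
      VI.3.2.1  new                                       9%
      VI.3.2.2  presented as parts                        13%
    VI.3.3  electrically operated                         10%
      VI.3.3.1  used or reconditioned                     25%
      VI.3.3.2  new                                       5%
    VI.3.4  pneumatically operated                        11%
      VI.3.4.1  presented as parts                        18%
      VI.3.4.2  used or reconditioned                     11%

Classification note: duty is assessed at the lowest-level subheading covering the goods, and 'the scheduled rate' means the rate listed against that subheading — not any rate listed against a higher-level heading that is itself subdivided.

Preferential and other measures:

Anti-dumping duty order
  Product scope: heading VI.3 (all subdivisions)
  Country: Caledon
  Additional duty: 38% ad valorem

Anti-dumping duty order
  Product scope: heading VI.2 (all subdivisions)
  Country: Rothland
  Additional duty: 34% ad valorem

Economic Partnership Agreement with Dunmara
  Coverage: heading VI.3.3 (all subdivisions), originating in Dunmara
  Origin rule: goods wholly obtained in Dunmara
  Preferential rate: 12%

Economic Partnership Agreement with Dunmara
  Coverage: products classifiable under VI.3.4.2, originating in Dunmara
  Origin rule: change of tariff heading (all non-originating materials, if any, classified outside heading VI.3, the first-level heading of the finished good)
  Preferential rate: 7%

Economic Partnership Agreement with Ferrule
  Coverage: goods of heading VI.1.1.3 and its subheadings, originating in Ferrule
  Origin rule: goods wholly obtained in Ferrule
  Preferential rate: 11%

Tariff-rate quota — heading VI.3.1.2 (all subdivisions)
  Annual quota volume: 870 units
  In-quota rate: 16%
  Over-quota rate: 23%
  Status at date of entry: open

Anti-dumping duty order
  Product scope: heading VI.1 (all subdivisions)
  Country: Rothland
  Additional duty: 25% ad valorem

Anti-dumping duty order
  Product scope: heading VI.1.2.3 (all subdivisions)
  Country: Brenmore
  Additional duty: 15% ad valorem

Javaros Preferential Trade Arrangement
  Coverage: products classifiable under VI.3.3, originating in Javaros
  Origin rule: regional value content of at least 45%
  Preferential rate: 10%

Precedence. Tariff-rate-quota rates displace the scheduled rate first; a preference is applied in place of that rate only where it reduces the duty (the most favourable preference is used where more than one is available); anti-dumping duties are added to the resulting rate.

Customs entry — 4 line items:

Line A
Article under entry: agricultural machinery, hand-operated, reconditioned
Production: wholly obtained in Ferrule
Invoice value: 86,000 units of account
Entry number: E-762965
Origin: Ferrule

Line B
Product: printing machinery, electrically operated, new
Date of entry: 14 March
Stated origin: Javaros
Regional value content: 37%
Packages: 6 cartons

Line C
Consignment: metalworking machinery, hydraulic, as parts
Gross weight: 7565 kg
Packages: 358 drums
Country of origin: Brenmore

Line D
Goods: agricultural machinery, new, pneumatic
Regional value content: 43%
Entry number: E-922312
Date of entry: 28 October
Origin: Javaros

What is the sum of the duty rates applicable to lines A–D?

Line A: agricultural → VI.1; hand-operated → VI.1.2; reconditioned → VI.1.2.1. Scheduled 29%. Ferrule agreement on VI.1.1.3: VI.1.2.1 not covered. → 29%.
Line B: printing → VI.3; electrically operated → VI.3.3; new → VI.3.3.2. Scheduled 5%. Javaros agreement on VI.3.3: RVC < 45%. → 5%.
Line C: metalworking → VI.2; hydraulic → VI.2.1; as parts → VI.2.1.2. Scheduled 28%. No special measure applies. → 28%.
Line D: agricultural → VI.1; pneumatic → VI.1.3; new → VI.1.3.2. Scheduled 23%. Javaros agreement on VI.3.3: VI.1.3.2 not covered. → 23%.
Sum: 29% + 5% + 28% + 23% = 85%.

85%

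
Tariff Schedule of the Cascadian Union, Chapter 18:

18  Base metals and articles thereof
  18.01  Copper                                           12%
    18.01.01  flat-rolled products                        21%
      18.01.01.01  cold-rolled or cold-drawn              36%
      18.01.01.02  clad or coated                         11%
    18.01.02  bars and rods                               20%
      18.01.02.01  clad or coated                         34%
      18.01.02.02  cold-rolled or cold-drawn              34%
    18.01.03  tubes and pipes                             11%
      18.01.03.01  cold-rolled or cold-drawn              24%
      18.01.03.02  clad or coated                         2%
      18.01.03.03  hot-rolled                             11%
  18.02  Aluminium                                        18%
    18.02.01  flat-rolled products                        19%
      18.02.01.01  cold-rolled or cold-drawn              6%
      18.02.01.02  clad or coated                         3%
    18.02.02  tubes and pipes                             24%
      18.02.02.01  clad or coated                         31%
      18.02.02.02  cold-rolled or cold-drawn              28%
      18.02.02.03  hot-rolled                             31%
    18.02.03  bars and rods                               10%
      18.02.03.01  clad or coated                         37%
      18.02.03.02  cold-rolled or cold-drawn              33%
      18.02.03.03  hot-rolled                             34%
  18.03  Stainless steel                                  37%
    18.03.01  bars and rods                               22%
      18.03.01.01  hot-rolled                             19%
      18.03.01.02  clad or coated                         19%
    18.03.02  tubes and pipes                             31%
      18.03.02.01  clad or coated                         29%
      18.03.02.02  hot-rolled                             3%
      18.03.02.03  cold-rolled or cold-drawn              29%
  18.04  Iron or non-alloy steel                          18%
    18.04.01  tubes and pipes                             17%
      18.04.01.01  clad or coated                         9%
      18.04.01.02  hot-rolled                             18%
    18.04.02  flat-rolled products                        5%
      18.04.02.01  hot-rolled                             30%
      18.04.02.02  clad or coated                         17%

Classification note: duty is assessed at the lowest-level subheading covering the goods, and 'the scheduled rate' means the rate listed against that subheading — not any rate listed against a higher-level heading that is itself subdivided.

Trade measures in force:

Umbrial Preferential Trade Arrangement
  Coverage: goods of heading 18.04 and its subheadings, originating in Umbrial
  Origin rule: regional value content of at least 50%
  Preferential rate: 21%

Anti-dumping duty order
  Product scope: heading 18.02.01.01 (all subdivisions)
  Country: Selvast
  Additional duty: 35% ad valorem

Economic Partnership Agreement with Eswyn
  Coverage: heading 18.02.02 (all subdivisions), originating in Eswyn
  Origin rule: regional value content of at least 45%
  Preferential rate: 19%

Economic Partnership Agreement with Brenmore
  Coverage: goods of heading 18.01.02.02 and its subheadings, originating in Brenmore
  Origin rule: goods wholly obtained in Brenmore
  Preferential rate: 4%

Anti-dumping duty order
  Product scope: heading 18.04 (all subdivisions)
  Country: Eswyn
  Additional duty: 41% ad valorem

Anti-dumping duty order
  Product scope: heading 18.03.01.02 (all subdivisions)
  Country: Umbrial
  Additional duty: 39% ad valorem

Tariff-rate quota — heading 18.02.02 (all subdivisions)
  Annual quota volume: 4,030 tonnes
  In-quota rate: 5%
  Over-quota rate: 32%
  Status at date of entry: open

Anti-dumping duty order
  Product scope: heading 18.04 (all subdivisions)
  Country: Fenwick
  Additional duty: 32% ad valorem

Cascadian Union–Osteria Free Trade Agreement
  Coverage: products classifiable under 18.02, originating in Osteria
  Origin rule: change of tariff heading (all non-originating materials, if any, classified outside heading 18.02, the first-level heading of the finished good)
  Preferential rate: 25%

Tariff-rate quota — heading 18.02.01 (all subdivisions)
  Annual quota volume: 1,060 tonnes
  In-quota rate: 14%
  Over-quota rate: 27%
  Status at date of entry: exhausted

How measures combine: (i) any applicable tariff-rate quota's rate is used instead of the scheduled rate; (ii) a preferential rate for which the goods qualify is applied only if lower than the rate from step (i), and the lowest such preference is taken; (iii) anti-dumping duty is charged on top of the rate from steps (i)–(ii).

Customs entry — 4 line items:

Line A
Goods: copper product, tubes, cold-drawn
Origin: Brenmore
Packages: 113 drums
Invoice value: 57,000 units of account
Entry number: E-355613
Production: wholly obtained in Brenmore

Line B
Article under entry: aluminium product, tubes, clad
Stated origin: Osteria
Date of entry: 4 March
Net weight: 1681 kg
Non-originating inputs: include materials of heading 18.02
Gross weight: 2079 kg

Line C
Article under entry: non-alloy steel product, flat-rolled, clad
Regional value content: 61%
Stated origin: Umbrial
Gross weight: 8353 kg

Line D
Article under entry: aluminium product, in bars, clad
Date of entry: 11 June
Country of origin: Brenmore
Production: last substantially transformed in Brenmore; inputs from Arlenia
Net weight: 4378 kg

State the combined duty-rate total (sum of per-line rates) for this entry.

83%

Line A: copper → 18.01; tubes → 18.01.03; cold-drawn → 18.01.03.01. Scheduled 24%. Brenmore agreement on 18.01.02.02: 18.01.03.01 not covered. → 24%.
Line B: aluminium → 18.02; tubes → 18.02.02; clad → 18.02.02.01. Scheduled 31%. quota on 18.02.02 open → in-quota 5%; Osteria agreement on 18.02: CTH not met. → 5%.
Line C: non-alloy steel → 18.04; flat-rolled → 18.04.02; clad → 18.04.02.02. Scheduled 17%. Umbrial agreement on 18.04: RVC ≥ 50% → 21% available; preference 21% not lower than 17% → no reduction. → 17%.
Line D: aluminium → 18.02; in bars → 18.02.03; clad → 18.02.03.01. Scheduled 37%. Brenmore agreement on 18.01.02.02: 18.02.03.01 not covered. → 37%.
Sum: 24% + 5% + 17% + 37% = 83%.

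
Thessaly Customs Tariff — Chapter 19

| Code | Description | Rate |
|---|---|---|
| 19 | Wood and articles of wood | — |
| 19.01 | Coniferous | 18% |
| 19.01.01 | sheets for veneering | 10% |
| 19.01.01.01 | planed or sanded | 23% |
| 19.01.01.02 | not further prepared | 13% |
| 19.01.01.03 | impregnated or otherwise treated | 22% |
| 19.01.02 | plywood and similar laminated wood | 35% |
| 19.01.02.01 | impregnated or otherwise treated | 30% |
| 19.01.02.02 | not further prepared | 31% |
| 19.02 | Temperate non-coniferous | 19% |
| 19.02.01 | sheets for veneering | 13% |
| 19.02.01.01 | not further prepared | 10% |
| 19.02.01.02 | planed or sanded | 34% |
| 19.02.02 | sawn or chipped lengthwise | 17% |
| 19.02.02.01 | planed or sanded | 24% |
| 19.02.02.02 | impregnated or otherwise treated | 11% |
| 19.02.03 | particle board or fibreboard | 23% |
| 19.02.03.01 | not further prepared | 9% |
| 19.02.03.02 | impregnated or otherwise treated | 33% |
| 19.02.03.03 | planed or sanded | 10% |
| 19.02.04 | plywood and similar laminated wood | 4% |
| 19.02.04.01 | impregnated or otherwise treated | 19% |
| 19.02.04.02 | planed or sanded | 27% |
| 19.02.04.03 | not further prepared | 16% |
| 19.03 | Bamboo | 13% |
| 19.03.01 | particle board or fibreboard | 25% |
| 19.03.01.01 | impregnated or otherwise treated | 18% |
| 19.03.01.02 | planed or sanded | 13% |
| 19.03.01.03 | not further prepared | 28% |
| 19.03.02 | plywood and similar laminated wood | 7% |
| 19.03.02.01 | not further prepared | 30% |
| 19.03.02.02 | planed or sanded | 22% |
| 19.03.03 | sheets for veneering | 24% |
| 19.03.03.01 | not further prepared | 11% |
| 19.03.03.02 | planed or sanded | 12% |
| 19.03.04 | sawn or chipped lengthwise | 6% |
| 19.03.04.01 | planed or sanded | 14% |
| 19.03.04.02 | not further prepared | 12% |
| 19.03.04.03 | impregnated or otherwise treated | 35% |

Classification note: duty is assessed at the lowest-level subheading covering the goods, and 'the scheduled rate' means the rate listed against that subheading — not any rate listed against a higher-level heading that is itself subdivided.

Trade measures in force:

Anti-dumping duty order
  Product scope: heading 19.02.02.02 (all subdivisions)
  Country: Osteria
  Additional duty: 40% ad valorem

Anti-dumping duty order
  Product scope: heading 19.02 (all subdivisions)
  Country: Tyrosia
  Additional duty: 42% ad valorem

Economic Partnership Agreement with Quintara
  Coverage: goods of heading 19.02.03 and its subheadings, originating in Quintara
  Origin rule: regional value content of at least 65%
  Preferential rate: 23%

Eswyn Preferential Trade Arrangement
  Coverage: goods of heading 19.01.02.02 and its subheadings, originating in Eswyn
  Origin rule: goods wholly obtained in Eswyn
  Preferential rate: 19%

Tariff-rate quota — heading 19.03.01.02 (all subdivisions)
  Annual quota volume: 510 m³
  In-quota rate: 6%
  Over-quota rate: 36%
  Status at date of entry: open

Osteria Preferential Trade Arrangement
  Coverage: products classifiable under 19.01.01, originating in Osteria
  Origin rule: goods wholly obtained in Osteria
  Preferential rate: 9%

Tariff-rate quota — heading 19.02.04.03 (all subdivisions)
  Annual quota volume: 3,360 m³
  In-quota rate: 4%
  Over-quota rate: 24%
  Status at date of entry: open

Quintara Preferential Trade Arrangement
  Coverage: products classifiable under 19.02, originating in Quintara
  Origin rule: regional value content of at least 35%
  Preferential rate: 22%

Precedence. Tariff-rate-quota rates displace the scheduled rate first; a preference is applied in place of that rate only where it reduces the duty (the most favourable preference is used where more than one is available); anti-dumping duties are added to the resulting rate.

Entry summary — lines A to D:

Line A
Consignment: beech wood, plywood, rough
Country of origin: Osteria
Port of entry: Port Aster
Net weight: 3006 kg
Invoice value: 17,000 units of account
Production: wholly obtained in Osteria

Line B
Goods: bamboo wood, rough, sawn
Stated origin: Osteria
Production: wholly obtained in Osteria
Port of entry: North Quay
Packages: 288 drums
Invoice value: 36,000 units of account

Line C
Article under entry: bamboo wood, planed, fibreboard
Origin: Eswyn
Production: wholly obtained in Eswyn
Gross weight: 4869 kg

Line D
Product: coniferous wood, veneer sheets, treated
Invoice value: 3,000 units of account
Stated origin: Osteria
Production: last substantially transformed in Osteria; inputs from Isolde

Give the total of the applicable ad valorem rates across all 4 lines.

Line A: beech → 19.02; plywood → 19.02.04; rough → 19.02.04.03. Scheduled 16%. quota on 19.02.04.03 open → in-quota 4%; Osteria agreement on 19.01.01: 19.02.04.03 not covered. → 4%.
Line B: bamboo → 19.03; sawn → 19.03.04; rough → 19.03.04.02. Scheduled 12%. Osteria agreement on 19.01.01: 19.03.04.02 not covered. → 12%.
Line C: bamboo → 19.03; fibreboard → 19.03.01; planed → 19.03.01.02. Scheduled 13%. quota on 19.03.01.02 open → in-quota 6%; Eswyn agreement on 19.01.02.02: 19.03.01.02 not covered. → 6%.
Line D: coniferous → 19.01; veneer sheets → 19.01.01; treated → 19.01.01.03. Scheduled 22%. Osteria agreement on 19.01.01: not wholly obtained. → 22%.
Sum: 4% + 12% + 6% + 22% = 44%.

44%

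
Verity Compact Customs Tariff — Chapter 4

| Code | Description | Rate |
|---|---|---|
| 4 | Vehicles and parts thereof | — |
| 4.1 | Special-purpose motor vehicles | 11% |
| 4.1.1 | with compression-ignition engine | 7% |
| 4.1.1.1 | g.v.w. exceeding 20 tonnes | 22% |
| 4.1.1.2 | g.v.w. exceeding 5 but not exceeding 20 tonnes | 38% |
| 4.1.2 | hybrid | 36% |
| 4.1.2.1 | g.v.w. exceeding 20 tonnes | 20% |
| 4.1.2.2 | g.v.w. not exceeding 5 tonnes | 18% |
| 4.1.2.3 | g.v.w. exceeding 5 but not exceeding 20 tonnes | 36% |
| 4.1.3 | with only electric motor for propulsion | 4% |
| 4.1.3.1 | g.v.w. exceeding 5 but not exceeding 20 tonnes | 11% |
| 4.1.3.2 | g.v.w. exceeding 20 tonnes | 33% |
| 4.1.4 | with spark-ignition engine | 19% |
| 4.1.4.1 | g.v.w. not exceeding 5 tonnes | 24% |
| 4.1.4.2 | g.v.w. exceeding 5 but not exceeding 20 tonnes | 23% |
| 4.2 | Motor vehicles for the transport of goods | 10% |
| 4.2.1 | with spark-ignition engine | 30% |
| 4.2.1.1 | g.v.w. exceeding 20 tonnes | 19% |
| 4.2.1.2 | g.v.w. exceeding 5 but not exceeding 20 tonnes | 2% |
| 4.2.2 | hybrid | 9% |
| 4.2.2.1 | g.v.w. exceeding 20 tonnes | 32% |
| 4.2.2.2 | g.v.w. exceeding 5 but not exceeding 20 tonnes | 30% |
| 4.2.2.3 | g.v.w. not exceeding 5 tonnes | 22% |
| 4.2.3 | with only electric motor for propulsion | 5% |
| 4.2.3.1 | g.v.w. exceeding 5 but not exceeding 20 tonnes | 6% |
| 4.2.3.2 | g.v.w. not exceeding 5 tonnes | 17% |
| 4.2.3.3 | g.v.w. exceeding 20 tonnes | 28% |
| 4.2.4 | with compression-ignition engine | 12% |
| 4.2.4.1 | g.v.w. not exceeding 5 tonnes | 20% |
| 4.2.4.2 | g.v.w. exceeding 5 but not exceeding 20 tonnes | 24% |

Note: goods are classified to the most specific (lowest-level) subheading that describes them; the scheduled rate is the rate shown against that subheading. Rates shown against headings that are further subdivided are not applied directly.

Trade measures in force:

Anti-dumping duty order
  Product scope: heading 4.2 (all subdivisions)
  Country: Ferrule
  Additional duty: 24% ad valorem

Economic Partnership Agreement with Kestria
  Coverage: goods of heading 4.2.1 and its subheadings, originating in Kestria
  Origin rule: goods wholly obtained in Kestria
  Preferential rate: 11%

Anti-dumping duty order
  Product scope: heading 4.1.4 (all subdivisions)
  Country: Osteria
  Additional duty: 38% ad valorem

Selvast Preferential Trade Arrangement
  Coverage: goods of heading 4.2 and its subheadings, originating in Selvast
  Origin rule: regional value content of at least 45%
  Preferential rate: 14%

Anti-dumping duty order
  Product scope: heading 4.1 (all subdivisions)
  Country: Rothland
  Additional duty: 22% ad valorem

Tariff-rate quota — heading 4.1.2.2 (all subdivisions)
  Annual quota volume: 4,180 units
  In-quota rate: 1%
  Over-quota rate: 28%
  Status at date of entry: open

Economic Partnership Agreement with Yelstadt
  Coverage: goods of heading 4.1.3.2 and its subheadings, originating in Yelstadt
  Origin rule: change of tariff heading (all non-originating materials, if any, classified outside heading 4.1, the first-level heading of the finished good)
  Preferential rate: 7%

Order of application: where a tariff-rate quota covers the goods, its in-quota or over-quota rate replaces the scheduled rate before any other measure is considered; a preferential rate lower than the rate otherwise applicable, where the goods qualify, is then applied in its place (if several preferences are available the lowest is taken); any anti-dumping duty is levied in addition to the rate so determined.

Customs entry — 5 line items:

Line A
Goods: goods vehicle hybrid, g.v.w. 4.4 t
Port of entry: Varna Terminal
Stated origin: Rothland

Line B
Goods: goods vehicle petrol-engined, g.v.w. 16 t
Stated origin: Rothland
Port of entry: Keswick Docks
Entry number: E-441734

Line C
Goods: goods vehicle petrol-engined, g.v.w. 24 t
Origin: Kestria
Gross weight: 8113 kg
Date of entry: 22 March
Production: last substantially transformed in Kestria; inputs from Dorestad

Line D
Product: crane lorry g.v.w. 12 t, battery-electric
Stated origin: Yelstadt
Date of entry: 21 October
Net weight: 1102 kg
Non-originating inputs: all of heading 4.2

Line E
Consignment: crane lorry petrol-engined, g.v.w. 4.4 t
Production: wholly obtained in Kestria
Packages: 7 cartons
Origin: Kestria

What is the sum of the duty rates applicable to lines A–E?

Line A: goods vehicle → 4.2; hybrid → 4.2.2; g.v.w. 4.4 t → 4.2.2.3. Scheduled 22%. No special measure applies. → 22%.
Line B: goods vehicle → 4.2; petrol-engined → 4.2.1; g.v.w. 16 t → 4.2.1.2. Scheduled 2%. No special measure applies. → 2%.
Line C: goods vehicle → 4.2; petrol-engined → 4.2.1; g.v.w. 24 t → 4.2.1.1. Scheduled 19%. Kestria agreement on 4.2.1: not wholly obtained. → 19%.
Line D: crane lorry → 4.1; battery-electric → 4.1.3; g.v.w. 12 t → 4.1.3.1. Scheduled 11%. Yelstadt agreement on 4.1.3.2: 4.1.3.1 not covered. → 11%.
Line E: crane lorry → 4.1; petrol-engined → 4.1.4; g.v.w. 4.4 t → 4.1.4.1. Scheduled 24%. Kestria agreement on 4.2.1: 4.1.4.1 not covered. → 24%.
Sum: 22% + 2% + 19% + 11% + 24% = 78%.

78%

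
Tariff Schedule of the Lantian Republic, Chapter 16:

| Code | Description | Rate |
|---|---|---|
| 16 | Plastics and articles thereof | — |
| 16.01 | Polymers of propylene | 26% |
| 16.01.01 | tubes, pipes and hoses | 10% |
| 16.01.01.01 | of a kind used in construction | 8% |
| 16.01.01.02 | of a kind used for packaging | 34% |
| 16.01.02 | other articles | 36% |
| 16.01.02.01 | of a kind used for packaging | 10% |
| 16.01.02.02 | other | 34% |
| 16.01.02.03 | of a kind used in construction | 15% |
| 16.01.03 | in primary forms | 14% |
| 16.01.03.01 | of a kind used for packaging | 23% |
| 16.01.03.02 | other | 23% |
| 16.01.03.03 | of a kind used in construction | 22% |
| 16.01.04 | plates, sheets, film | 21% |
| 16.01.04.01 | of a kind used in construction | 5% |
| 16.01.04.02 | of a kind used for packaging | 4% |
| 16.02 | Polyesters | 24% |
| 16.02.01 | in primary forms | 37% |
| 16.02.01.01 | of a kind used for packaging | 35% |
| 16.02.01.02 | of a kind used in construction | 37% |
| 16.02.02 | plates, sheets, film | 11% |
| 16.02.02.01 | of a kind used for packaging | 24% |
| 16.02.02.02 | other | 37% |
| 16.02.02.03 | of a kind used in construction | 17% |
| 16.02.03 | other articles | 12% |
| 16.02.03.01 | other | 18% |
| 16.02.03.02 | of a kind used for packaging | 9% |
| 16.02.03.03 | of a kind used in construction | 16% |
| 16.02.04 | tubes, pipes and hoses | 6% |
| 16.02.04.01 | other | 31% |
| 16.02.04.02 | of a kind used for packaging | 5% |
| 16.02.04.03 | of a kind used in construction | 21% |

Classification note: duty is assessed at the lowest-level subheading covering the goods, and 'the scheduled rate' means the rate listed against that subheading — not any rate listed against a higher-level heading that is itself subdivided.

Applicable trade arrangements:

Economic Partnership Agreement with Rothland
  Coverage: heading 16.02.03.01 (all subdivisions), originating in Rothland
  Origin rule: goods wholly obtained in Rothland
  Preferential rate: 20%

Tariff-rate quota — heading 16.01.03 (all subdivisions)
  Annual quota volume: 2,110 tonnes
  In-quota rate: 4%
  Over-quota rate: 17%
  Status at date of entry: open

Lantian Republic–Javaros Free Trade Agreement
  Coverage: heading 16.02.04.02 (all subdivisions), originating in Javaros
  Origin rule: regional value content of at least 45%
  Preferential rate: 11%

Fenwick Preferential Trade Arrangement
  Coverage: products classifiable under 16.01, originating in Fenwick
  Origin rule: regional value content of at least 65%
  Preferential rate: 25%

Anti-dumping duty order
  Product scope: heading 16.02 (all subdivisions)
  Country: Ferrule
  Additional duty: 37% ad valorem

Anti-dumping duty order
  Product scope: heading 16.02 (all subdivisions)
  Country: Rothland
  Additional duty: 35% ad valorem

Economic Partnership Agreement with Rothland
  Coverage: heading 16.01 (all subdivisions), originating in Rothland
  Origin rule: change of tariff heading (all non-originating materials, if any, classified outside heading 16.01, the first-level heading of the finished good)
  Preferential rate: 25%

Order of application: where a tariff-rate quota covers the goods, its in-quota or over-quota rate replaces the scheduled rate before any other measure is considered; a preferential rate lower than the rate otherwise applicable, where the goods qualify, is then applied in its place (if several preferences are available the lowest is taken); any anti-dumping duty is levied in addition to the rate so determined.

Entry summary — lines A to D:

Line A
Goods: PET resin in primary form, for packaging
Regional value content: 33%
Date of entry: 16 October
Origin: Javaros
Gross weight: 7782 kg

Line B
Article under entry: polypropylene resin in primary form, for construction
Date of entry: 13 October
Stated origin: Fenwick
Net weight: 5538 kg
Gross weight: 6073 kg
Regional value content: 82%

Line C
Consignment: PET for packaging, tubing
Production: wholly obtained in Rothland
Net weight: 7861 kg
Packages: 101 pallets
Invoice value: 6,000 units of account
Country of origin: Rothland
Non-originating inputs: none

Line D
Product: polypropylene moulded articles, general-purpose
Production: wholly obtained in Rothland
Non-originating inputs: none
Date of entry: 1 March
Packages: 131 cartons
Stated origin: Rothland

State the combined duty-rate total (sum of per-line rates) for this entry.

Line A: PET → 16.02; resin in primary form → 16.02.01; for packaging → 16.02.01.01. Scheduled 35%. Javaros agreement on 16.02.04.02: 16.02.01.01 not covered. → 35%.
Line B: polypropylene → 16.01; resin in primary form → 16.01.03; for construction → 16.01.03.03. Scheduled 22%. quota on 16.01.03 open → in-quota 4%; Fenwick agreement on 16.01: RVC ≥ 65% → 25% available; preference 25% not lower than 4% → no reduction. → 4%.
Line C: PET → 16.02; tubing → 16.02.04; for packaging → 16.02.04.02. Scheduled 5%. Rothland agreement on 16.02.03.01: 16.02.04.02 not covered; Rothland agreement on 16.01: 16.02.04.02 not covered; anti-dumping (Rothland, 16.02): +35%; total 5% + 35% = 40%. → 40%.
Line D: polypropylene → 16.01; moulded articles → 16.01.02; general-purpose → 16.01.02.02. Scheduled 34%. Rothland agreement on 16.02.03.01: 16.01.02.02 not covered; Rothland agreement on 16.01: CTH met → 25% available; preferential 25%. → 25%.
Sum: 35% + 4% + 40% + 25% = 104%.

104%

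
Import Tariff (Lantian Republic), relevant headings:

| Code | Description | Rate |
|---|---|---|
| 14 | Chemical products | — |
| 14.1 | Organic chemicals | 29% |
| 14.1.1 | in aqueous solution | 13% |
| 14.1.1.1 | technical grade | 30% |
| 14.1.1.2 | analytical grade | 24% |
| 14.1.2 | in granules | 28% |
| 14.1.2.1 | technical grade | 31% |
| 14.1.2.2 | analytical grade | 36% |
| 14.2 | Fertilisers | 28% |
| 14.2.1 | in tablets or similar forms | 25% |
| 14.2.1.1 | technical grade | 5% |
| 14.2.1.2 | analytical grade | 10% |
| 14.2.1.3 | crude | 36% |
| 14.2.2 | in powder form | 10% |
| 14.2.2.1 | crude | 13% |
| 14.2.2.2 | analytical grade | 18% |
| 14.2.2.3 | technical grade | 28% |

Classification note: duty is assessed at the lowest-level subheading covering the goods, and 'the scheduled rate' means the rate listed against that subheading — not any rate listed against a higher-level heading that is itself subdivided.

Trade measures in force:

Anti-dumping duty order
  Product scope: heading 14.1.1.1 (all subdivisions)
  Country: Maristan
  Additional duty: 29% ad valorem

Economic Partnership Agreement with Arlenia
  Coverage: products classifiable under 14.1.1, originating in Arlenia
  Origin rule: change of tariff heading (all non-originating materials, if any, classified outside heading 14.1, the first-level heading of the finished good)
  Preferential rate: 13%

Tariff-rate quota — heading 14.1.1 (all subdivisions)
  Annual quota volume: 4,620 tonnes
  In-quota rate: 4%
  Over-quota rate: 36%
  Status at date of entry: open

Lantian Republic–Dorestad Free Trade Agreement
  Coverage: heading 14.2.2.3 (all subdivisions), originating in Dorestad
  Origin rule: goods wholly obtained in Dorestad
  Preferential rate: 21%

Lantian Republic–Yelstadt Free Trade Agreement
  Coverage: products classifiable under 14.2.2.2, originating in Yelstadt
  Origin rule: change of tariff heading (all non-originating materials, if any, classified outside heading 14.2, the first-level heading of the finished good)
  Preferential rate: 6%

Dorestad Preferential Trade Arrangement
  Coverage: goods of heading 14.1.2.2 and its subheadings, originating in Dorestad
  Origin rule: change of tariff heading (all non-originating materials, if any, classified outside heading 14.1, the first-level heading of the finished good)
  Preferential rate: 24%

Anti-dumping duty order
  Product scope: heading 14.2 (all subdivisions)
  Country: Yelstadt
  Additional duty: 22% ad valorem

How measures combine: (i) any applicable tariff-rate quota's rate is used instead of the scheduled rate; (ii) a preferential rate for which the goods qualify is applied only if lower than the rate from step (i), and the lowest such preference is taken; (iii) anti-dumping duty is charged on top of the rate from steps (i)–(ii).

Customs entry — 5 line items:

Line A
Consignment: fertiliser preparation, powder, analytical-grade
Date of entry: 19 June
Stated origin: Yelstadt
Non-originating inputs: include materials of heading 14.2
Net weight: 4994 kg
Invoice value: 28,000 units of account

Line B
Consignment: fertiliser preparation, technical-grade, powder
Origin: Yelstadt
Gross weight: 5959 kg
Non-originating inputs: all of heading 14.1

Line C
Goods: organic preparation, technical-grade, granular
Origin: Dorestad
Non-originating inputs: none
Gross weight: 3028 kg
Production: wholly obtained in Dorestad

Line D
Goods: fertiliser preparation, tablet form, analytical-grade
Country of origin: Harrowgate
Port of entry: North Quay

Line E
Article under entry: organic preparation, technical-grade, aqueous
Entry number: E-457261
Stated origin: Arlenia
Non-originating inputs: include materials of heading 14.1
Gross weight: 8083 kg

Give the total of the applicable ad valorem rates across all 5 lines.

Line A: fertiliser → 14.2; powder → 14.2.2; analytical-grade → 14.2.2.2. Scheduled 18%. Yelstadt agreement on 14.2.2.2: CTH not met; anti-dumping (Yelstadt, 14.2): +22%; total 18% + 22% = 40%. → 40%.
Line B: fertiliser → 14.2; powder → 14.2.2; technical-grade → 14.2.2.3. Scheduled 28%. Yelstadt agreement on 14.2.2.2: 14.2.2.3 not covered; anti-dumping (Yelstadt, 14.2): +22%; total 28% + 22% = 50%. → 50%.
Line C: organic → 14.1; granular → 14.1.2; technical-grade → 14.1.2.1. Scheduled 31%. Dorestad agreement on 14.2.2.3: 14.1.2.1 not covered; Dorestad agreement on 14.1.2.2: 14.1.2.1 not covered. → 31%.
Line D: fertiliser → 14.2; tablet form → 14.2.1; analytical-grade → 14.2.1.2. Scheduled 10%. No special measure applies. → 10%.
Line E: organic → 14.1; aqueous → 14.1.1; technical-grade → 14.1.1.1. Scheduled 30%. quota on 14.1.1 open → in-quota 4%; Arlenia agreement on 14.1.1: CTH not met. → 4%.
Sum: 40% + 50% + 31% + 10% + 4% = 135%.

135%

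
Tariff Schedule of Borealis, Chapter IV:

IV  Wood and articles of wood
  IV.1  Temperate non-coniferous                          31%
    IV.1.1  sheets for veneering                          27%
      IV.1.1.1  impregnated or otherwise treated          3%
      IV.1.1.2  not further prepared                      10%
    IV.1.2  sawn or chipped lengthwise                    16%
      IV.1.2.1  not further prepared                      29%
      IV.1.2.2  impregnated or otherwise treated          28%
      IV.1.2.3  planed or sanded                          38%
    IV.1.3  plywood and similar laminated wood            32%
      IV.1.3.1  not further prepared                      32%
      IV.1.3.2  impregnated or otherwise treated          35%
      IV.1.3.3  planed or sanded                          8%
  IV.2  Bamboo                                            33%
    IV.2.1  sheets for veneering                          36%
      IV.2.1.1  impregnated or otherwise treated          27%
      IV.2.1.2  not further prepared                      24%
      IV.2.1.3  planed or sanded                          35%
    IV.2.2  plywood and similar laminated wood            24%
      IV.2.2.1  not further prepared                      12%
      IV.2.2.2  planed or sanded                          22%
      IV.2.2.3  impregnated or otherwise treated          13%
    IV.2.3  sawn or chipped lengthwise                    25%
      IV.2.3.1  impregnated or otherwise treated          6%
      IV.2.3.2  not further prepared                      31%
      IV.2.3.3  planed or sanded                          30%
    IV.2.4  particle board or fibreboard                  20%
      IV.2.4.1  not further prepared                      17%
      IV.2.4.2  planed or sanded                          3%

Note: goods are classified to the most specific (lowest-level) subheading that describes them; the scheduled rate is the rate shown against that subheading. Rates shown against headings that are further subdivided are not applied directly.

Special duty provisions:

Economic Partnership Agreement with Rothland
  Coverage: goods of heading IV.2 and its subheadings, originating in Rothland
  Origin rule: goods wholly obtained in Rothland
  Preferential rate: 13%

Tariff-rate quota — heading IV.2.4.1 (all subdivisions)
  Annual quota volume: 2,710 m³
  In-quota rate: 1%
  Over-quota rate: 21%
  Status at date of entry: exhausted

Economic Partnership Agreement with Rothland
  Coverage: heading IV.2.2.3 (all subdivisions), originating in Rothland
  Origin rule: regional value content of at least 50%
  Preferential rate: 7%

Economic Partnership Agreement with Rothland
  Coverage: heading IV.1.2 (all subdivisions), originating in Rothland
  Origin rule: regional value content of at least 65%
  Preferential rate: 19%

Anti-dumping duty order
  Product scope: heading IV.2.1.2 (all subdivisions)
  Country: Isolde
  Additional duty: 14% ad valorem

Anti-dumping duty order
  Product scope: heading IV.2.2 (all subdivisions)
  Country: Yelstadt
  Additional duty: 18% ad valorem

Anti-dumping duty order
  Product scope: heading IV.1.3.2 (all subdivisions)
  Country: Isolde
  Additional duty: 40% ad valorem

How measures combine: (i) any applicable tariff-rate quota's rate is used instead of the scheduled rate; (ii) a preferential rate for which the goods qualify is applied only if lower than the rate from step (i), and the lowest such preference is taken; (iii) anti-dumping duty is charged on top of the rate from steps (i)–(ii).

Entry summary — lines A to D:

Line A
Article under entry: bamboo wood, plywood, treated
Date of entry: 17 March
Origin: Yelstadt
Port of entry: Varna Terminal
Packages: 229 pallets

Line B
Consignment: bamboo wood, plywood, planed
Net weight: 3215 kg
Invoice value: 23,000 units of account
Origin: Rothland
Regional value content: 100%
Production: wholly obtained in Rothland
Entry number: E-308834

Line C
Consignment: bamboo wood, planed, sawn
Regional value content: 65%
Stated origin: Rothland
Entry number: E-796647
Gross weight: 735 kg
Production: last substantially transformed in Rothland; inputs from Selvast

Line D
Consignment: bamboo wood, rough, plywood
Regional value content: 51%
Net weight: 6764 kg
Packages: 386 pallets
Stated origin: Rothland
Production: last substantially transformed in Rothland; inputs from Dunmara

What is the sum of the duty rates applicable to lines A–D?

86%

Line A: bamboo → IV.2; plywood → IV.2.2; treated → IV.2.2.3. Scheduled 13%. anti-dumping (Yelstadt, IV.2.2): +18%; total 13% + 18% = 31%. → 31%.
Line B: bamboo → IV.2; plywood → IV.2.2; planed → IV.2.2.2. Scheduled 22%. Rothland agreement on IV.2: wholly obtained → 13% available; Rothland agreement on IV.2.2.3: IV.2.2.2 not covered; Rothland agreement on IV.1.2: IV.2.2.2 not covered; preferential 13%. → 13%.
Line C: bamboo → IV.2; sawn → IV.2.3; planed → IV.2.3.3. Scheduled 30%. Rothland agreement on IV.2: not wholly obtained; Rothland agreement on IV.2.2.3: IV.2.3.3 not covered; Rothland agreement on IV.1.2: IV.2.3.3 not covered. → 30%.
Line D: bamboo → IV.2; plywood → IV.2.2; rough → IV.2.2.1. Scheduled 12%. Rothland agreement on IV.2: not wholly obtained; Rothland agreement on IV.2.2.3: IV.2.2.1 not covered; Rothland agreement on IV.1.2: IV.2.2.1 not covered. → 12%.
Sum: 31% + 13% + 30% + 12% = 86%.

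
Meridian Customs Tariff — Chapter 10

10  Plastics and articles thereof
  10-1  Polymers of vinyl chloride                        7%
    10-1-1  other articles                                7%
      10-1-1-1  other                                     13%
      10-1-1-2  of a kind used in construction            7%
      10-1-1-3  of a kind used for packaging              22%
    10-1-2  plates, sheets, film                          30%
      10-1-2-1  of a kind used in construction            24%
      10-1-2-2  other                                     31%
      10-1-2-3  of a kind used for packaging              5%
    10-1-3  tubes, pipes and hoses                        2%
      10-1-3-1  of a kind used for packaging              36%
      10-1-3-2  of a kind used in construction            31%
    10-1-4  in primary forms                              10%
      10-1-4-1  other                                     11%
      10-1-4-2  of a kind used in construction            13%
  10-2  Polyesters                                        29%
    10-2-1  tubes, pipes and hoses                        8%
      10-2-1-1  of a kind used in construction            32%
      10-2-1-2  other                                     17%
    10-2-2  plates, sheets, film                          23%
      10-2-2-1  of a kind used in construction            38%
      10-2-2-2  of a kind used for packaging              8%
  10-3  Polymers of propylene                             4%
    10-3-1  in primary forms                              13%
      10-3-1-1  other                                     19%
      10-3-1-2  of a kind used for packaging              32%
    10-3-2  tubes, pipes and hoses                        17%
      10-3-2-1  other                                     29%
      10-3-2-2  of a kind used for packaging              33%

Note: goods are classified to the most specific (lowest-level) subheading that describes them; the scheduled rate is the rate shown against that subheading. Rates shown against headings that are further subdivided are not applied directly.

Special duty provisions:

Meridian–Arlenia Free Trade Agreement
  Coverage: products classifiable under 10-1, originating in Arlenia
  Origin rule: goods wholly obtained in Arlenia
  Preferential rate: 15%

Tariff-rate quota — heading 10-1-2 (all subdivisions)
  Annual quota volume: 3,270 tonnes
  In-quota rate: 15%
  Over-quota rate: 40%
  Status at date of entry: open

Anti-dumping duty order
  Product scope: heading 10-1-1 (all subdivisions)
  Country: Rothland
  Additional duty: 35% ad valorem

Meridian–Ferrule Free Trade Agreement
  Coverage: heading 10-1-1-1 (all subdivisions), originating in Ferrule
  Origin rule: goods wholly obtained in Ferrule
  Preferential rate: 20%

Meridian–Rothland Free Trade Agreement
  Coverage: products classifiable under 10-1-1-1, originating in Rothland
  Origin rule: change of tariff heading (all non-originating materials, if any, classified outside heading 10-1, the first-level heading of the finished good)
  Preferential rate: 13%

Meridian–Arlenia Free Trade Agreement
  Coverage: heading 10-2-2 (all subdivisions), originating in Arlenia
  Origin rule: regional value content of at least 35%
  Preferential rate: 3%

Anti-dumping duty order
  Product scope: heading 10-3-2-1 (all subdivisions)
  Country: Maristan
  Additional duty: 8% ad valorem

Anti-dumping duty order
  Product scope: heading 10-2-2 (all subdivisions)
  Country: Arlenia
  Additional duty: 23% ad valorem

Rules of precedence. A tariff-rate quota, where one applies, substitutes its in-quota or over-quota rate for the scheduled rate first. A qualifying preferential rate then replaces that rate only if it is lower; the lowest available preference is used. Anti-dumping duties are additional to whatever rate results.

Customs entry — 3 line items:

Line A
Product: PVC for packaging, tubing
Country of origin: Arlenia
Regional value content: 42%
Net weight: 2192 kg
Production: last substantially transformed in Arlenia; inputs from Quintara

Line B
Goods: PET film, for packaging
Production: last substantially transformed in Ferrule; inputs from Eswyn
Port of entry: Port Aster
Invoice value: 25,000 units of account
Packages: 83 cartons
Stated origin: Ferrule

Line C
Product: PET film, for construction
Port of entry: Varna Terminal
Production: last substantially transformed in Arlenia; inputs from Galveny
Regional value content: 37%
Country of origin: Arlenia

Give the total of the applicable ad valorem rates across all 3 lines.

70%

Line A: PVC → 10-1; tubing → 10-1-3; for packaging → 10-1-3-1. Scheduled 36%. Arlenia agreement on 10-1: not wholly obtained; Arlenia agreement on 10-2-2: 10-1-3-1 not covered. → 36%.
Line B: PET → 10-2; film → 10-2-2; for packaging → 10-2-2-2. Scheduled 8%. Ferrule agreement on 10-1-1-1: 10-2-2-2 not covered. → 8%.
Line C: PET → 10-2; film → 10-2-2; for construction → 10-2-2-1. Scheduled 38%. Arlenia agreement on 10-1: 10-2-2-1 not covered; Arlenia agreement on 10-2-2: RVC ≥ 35% → 3% available; preferential 3%; anti-dumping (Arlenia, 10-2-2): +23%; total 3% + 23% = 26%. → 26%.
Sum: 36% + 8% + 26% = 70%.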